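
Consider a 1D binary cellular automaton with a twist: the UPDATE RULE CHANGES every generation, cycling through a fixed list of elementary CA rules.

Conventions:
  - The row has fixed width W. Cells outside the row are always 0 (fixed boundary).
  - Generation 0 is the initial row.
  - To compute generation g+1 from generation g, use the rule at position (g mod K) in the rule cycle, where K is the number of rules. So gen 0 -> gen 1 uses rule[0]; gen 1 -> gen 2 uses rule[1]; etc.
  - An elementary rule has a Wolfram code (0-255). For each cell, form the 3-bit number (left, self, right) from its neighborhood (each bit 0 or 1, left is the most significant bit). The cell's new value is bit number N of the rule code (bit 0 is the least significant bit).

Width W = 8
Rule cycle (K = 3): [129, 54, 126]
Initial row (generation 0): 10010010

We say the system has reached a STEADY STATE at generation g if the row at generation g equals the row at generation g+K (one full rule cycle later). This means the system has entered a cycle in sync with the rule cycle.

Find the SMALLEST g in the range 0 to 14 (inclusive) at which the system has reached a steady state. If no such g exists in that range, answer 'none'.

Gen 0: 10010010
Gen 1 (rule 129): 00000000
Gen 2 (rule 54): 00000000
Gen 3 (rule 126): 00000000
Gen 4 (rule 129): 11111111
Gen 5 (rule 54): 00000000
Gen 6 (rule 126): 00000000
Gen 7 (rule 129): 11111111
Gen 8 (rule 54): 00000000
Gen 9 (rule 126): 00000000
Gen 10 (rule 129): 11111111
Gen 11 (rule 54): 00000000
Gen 12 (rule 126): 00000000
Gen 13 (rule 129): 11111111
Gen 14 (rule 54): 00000000
Gen 15 (rule 126): 00000000
Gen 16 (rule 129): 11111111
Gen 17 (rule 54): 00000000

Answer: 2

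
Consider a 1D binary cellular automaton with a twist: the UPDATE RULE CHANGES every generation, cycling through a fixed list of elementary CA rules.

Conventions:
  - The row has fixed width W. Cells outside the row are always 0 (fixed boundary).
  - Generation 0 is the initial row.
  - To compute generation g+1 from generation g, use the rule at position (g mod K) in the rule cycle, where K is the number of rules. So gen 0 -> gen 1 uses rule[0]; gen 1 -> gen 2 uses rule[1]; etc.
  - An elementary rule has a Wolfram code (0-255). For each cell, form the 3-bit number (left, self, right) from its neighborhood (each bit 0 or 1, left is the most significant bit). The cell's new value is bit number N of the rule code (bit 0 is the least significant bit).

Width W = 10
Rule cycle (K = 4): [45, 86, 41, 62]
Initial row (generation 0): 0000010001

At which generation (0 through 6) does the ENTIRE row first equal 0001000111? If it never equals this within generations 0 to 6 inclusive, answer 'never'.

Gen 0: 0000010001
Gen 1 (rule 45): 1111010101
Gen 2 (rule 86): 0001010101
Gen 3 (rule 41): 1100101010
Gen 4 (rule 62): 1011111111
Gen 5 (rule 45): 1110000000
Gen 6 (rule 86): 0011000000

Answer: never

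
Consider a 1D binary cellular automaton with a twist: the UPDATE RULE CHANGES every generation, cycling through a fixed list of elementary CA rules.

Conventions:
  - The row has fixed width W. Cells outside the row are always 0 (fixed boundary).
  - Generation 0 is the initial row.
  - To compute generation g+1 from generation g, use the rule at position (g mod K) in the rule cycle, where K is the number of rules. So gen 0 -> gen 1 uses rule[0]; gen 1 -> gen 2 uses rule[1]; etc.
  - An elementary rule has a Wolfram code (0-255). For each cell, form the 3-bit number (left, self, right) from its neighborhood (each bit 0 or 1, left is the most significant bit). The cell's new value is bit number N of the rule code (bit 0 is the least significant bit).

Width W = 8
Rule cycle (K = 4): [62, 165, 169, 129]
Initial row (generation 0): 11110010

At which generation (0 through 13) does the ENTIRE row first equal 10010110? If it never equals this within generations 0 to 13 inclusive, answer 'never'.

Gen 0: 11110010
Gen 1 (rule 62): 10001111
Gen 2 (rule 165): 10100110
Gen 3 (rule 169): 01000100
Gen 4 (rule 129): 00010001
Gen 5 (rule 62): 00111011
Gen 6 (rule 165): 10010100
Gen 7 (rule 169): 00001001
Gen 8 (rule 129): 11100000
Gen 9 (rule 62): 10010000
Gen 10 (rule 165): 10010111
Gen 11 (rule 169): 00001110
Gen 12 (rule 129): 11100100
Gen 13 (rule 62): 10011110

Answer: never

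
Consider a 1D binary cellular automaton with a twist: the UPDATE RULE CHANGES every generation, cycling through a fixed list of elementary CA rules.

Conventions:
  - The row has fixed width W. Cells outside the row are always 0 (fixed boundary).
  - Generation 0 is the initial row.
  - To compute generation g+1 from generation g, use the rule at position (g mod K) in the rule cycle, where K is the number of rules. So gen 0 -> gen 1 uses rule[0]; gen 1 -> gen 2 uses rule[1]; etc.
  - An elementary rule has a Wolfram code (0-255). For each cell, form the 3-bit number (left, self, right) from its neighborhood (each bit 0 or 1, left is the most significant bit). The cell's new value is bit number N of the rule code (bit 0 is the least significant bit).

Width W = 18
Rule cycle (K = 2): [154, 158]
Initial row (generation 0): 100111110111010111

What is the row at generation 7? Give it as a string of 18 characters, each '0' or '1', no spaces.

Answer: 100110001110000110

Derivation:
Gen 0: 100111110111010111
Gen 1 (rule 154): 011111100110000110
Gen 2 (rule 158): 111111011101001101
Gen 3 (rule 154): 111110011000111000
Gen 4 (rule 158): 111101110101110100
Gen 5 (rule 154): 111001100001100010
Gen 6 (rule 158): 110111010011010111
Gen 7 (rule 154): 100110001110000110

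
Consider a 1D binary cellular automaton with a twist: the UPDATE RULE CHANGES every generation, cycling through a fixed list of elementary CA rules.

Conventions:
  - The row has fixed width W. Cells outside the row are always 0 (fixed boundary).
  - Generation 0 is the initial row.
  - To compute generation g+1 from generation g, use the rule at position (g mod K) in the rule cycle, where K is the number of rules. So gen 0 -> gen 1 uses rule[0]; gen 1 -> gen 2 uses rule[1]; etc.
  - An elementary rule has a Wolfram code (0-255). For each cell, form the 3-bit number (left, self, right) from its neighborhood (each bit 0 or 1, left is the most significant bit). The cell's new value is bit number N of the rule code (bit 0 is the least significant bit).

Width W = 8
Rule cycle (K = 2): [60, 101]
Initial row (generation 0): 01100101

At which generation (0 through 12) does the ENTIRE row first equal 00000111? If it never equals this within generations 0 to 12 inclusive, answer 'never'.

Gen 0: 01100101
Gen 1 (rule 60): 01010111
Gen 2 (rule 101): 01111001
Gen 3 (rule 60): 01000101
Gen 4 (rule 101): 01010111
Gen 5 (rule 60): 01111100
Gen 6 (rule 101): 00000101
Gen 7 (rule 60): 00000111
Gen 8 (rule 101): 11110001
Gen 9 (rule 60): 10001001
Gen 10 (rule 101): 10101001
Gen 11 (rule 60): 11111101
Gen 12 (rule 101): 00000111

Answer: 7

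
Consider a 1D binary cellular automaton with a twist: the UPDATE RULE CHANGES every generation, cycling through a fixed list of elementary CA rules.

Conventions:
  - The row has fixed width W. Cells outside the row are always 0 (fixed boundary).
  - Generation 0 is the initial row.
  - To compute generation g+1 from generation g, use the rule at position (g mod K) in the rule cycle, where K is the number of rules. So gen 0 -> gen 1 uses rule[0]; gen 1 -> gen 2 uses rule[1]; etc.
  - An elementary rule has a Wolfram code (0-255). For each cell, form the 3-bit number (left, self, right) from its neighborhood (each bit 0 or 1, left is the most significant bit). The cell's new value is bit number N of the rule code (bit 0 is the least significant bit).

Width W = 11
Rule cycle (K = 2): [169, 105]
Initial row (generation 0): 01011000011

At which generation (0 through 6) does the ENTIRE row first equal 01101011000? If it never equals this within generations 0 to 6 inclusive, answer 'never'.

Gen 0: 01011000011
Gen 1 (rule 169): 00110011010
Gen 2 (rule 105): 10110011100
Gen 3 (rule 169): 01100011001
Gen 4 (rule 105): 01101011000
Gen 5 (rule 169): 01010110011
Gen 6 (rule 105): 00101110011

Answer: 4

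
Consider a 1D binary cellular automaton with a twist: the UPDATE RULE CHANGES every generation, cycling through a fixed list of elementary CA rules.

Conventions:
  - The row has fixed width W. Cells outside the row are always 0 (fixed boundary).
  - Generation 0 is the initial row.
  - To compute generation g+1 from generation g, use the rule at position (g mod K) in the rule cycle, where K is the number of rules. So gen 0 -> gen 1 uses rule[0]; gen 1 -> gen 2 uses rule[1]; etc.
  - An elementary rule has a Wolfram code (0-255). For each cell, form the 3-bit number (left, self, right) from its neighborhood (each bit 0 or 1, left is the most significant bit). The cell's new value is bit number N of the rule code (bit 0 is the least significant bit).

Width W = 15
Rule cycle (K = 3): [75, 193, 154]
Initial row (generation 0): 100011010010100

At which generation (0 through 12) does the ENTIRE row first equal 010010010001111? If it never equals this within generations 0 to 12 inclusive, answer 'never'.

Answer: 11

Derivation:
Gen 0: 100011010010100
Gen 1 (rule 75): 001111000100001
Gen 2 (rule 193): 100111010001100
Gen 3 (rule 154): 011110001011010
Gen 4 (rule 75): 110010110011000
Gen 5 (rule 193): 010000010001011
Gen 6 (rule 154): 101000101010010
Gen 7 (rule 75): 000011000000100
Gen 8 (rule 193): 111001011110001
Gen 9 (rule 154): 110110011101010
Gen 10 (rule 75): 110110110100000
Gen 11 (rule 193): 010010010001111
Gen 12 (rule 154): 101101101011110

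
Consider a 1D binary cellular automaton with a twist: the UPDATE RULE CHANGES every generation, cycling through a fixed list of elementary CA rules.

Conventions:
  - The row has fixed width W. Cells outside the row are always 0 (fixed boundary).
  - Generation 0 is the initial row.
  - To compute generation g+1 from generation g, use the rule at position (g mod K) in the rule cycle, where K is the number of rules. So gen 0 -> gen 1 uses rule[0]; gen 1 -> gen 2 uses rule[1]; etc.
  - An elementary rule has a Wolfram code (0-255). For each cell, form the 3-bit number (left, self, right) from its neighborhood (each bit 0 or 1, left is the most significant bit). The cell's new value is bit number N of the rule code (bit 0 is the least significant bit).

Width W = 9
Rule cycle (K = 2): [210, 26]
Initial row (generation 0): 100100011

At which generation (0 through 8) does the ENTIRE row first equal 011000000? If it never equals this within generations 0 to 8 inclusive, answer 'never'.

Answer: 3

Derivation:
Gen 0: 100100011
Gen 1 (rule 210): 011010101
Gen 2 (rule 26): 110000000
Gen 3 (rule 210): 011000000
Gen 4 (rule 26): 110100000
Gen 5 (rule 210): 010010000
Gen 6 (rule 26): 101101000
Gen 7 (rule 210): 000100100
Gen 8 (rule 26): 001011010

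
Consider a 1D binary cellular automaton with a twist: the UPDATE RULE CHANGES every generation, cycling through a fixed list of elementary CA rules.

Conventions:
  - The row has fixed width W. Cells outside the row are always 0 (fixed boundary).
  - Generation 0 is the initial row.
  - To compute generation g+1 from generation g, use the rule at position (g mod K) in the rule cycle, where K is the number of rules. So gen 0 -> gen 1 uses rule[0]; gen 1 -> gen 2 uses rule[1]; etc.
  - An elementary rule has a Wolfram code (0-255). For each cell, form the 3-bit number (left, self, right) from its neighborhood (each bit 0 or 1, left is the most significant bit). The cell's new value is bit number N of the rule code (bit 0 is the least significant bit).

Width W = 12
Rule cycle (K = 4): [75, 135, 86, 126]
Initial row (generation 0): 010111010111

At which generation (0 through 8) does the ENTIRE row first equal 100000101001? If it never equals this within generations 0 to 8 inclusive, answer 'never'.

Answer: 5

Derivation:
Gen 0: 010111010111
Gen 1 (rule 75): 100101000101
Gen 2 (rule 135): 101101011101
Gen 3 (rule 86): 100101000101
Gen 4 (rule 126): 111111101111
Gen 5 (rule 75): 100000101001
Gen 6 (rule 135): 101111101011
Gen 7 (rule 86): 100000101001
Gen 8 (rule 126): 110001111111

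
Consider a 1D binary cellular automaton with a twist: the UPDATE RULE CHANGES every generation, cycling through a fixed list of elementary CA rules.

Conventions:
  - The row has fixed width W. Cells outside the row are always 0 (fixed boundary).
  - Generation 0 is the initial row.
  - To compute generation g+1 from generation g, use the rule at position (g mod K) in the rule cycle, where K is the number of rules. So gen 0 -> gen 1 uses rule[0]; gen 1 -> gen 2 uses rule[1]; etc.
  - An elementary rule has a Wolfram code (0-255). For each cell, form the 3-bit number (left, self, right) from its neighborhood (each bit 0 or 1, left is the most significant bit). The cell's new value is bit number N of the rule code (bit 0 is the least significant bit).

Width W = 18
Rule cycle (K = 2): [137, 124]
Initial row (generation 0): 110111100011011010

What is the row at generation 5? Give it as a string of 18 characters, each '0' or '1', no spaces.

Gen 0: 110111100011011010
Gen 1 (rule 137): 100111001010010000
Gen 2 (rule 124): 110101101111011000
Gen 3 (rule 137): 100001001110010011
Gen 4 (rule 124): 110001101011011011
Gen 5 (rule 137): 100101000010010010

Answer: 100101000010010010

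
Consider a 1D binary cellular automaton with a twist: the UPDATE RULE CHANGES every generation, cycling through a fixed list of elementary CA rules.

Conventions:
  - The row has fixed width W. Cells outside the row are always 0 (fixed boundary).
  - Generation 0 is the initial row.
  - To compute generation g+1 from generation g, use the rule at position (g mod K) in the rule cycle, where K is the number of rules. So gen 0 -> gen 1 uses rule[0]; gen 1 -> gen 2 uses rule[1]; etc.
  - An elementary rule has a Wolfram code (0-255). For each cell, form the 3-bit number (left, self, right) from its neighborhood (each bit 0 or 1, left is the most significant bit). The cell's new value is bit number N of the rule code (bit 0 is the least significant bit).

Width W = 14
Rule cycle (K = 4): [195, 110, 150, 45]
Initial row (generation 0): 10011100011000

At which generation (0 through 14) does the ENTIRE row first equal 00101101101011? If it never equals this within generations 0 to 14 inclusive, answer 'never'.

Gen 0: 10011100011000
Gen 1 (rule 195): 00101101101011
Gen 2 (rule 110): 01111111111111
Gen 3 (rule 150): 10111111111110
Gen 4 (rule 45): 11100000000000
Gen 5 (rule 195): 01101111111111
Gen 6 (rule 110): 11111000000001
Gen 7 (rule 150): 01110100000011
Gen 8 (rule 45): 01001101111010
Gen 9 (rule 195): 10010100111000
Gen 10 (rule 110): 10111101101000
Gen 11 (rule 150): 10011000001100
Gen 12 (rule 45): 10010011101001
Gen 13 (rule 195): 00100101100010
Gen 14 (rule 110): 01101111100110

Answer: 1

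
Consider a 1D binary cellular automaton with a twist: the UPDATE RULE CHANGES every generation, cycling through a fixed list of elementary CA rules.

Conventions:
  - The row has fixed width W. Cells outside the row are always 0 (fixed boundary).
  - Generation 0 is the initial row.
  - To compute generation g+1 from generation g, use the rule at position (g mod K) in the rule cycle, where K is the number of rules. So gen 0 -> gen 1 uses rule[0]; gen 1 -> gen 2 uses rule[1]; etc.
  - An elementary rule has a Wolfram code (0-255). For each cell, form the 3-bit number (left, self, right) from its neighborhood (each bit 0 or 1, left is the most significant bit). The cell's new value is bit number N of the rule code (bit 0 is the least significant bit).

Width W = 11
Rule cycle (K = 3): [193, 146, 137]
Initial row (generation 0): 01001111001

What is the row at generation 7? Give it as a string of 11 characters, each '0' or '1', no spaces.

Answer: 10010010111

Derivation:
Gen 0: 01001111001
Gen 1 (rule 193): 00000111000
Gen 2 (rule 146): 00001010100
Gen 3 (rule 137): 11100000001
Gen 4 (rule 193): 01101111100
Gen 5 (rule 146): 10000111010
Gen 6 (rule 137): 00110110000
Gen 7 (rule 193): 10010010111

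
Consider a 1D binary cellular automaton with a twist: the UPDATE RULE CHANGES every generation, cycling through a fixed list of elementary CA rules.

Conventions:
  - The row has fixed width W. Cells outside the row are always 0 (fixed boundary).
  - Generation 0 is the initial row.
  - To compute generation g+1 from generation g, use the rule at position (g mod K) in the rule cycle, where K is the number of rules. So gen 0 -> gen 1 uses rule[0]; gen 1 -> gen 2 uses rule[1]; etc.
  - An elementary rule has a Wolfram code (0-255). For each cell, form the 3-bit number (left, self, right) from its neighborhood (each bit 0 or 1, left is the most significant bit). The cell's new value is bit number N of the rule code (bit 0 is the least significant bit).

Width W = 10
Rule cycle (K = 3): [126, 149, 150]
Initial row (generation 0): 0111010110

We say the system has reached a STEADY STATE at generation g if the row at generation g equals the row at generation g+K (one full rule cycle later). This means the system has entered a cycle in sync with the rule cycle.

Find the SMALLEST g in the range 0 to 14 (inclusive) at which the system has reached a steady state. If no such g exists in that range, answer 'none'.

Gen 0: 0111010110
Gen 1 (rule 126): 1101111111
Gen 2 (rule 149): 0000111110
Gen 3 (rule 150): 0001011101
Gen 4 (rule 126): 0011110111
Gen 5 (rule 149): 1001100010
Gen 6 (rule 150): 1110010111
Gen 7 (rule 126): 1011111101
Gen 8 (rule 149): 1001111001
Gen 9 (rule 150): 1110110111
Gen 10 (rule 126): 1011111101
Gen 11 (rule 149): 1001111001
Gen 12 (rule 150): 1110110111
Gen 13 (rule 126): 1011111101
Gen 14 (rule 149): 1001111001
Gen 15 (rule 150): 1110110111
Gen 16 (rule 126): 1011111101
Gen 17 (rule 149): 1001111001

Answer: 7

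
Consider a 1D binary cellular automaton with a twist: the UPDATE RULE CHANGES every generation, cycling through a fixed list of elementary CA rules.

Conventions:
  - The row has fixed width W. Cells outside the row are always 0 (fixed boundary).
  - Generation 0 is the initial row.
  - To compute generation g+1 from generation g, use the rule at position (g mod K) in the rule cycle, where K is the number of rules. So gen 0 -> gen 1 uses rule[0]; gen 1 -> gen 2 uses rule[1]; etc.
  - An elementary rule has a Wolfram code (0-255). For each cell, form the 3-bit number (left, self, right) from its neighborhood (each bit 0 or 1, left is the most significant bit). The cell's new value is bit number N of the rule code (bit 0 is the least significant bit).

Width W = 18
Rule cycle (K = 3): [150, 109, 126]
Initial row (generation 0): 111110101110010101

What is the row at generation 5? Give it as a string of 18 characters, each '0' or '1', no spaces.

Answer: 010000001010111111

Derivation:
Gen 0: 111110101110010101
Gen 1 (rule 150): 011100100101110101
Gen 2 (rule 109): 010100100111011111
Gen 3 (rule 126): 111111111101110001
Gen 4 (rule 150): 011111111000101011
Gen 5 (rule 109): 010000001010111111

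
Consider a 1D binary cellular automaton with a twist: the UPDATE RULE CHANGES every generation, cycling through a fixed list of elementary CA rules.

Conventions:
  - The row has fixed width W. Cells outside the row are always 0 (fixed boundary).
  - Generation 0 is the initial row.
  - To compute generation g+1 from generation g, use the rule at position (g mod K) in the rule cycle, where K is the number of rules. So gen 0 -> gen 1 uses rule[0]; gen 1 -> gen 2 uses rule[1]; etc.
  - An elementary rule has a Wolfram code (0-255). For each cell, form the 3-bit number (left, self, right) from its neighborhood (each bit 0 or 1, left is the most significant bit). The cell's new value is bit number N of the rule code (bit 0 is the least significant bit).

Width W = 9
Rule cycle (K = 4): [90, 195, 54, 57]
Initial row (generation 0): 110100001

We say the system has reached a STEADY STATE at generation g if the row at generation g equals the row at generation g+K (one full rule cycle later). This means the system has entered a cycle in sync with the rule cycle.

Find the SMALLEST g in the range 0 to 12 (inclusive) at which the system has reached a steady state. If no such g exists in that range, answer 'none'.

Gen 0: 110100001
Gen 1 (rule 90): 110010010
Gen 2 (rule 195): 010100100
Gen 3 (rule 54): 111111110
Gen 4 (rule 57): 100000001
Gen 5 (rule 90): 010000010
Gen 6 (rule 195): 100111100
Gen 7 (rule 54): 111000010
Gen 8 (rule 57): 100111001
Gen 9 (rule 90): 011101110
Gen 10 (rule 195): 101100110
Gen 11 (rule 54): 110011001
Gen 12 (rule 57): 101010100
Gen 13 (rule 90): 000000010
Gen 14 (rule 195): 111111100
Gen 15 (rule 54): 000000010
Gen 16 (rule 57): 111111001

Answer: none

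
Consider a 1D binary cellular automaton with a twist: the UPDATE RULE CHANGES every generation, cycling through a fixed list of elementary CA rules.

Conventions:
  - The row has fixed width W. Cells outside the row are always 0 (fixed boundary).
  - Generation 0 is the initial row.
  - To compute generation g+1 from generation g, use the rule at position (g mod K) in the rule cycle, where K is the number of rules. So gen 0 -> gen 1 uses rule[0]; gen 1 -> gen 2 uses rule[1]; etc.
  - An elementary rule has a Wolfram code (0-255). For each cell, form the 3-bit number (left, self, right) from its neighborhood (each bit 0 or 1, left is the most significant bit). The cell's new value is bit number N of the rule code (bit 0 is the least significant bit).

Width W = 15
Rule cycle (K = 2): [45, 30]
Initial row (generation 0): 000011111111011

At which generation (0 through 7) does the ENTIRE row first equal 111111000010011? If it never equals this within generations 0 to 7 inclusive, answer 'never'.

Answer: never

Derivation:
Gen 0: 000011111111011
Gen 1 (rule 45): 111010000000110
Gen 2 (rule 30): 100011000001101
Gen 3 (rule 45): 101010011101011
Gen 4 (rule 30): 101011110001010
Gen 5 (rule 45): 111110000101110
Gen 6 (rule 30): 100001001101001
Gen 7 (rule 45): 101101001011001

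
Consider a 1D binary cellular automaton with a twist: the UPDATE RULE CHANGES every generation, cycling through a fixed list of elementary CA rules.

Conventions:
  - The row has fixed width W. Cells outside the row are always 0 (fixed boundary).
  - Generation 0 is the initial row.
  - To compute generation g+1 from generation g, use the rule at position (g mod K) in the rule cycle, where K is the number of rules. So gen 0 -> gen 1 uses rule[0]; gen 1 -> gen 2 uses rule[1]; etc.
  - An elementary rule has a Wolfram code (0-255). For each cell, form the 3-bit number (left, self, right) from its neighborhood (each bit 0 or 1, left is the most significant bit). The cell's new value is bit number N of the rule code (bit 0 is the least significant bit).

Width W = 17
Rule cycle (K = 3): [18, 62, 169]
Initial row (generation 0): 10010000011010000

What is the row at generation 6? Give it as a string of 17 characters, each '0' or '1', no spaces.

Answer: 11111110111111010

Derivation:
Gen 0: 10010000011010000
Gen 1 (rule 18): 01101000100001000
Gen 2 (rule 62): 11011101110011100
Gen 3 (rule 169): 10111011100011001
Gen 4 (rule 18): 00000000010100110
Gen 5 (rule 62): 00000000111111101
Gen 6 (rule 169): 11111110111111010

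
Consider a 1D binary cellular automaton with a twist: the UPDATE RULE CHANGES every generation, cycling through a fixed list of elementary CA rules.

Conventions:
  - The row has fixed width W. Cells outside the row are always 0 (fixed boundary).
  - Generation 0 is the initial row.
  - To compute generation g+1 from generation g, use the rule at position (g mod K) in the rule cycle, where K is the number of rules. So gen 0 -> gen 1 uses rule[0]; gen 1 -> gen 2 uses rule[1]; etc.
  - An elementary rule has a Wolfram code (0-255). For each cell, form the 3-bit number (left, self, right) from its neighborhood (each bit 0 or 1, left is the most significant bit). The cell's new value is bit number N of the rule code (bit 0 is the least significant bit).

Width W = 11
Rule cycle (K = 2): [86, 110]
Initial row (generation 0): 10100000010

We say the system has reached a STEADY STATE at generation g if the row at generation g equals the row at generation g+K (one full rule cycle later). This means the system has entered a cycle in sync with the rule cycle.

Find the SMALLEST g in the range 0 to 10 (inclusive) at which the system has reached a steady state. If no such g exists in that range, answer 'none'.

Answer: none

Derivation:
Gen 0: 10100000010
Gen 1 (rule 86): 10110000111
Gen 2 (rule 110): 11110001101
Gen 3 (rule 86): 00011010101
Gen 4 (rule 110): 00111111111
Gen 5 (rule 86): 01000000001
Gen 6 (rule 110): 11000000011
Gen 7 (rule 86): 01100000101
Gen 8 (rule 110): 11100001111
Gen 9 (rule 86): 00110010001
Gen 10 (rule 110): 01110110011
Gen 11 (rule 86): 10010011101
Gen 12 (rule 110): 10110110111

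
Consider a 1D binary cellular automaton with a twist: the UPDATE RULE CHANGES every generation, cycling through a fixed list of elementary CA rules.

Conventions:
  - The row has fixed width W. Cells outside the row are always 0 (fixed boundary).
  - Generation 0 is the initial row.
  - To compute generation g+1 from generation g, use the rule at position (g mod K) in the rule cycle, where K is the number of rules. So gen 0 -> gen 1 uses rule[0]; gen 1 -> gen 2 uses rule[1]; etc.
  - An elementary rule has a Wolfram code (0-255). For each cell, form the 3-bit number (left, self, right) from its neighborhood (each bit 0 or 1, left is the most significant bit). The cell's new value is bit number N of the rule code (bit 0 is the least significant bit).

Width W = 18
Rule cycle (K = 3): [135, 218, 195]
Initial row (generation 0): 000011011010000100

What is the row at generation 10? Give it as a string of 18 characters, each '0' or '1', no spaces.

Answer: 011100010010111110

Derivation:
Gen 0: 000011011010000100
Gen 1 (rule 135): 111100000010111101
Gen 2 (rule 218): 111110000100111100
Gen 3 (rule 195): 011110111001011101
Gen 4 (rule 135): 101100010011001001
Gen 5 (rule 218): 001110101111110110
Gen 6 (rule 195): 110110000111110010
Gen 7 (rule 135): 000000111011100110
Gen 8 (rule 218): 000001111011111111
Gen 9 (rule 195): 111110111001111111
Gen 10 (rule 135): 011100010010111110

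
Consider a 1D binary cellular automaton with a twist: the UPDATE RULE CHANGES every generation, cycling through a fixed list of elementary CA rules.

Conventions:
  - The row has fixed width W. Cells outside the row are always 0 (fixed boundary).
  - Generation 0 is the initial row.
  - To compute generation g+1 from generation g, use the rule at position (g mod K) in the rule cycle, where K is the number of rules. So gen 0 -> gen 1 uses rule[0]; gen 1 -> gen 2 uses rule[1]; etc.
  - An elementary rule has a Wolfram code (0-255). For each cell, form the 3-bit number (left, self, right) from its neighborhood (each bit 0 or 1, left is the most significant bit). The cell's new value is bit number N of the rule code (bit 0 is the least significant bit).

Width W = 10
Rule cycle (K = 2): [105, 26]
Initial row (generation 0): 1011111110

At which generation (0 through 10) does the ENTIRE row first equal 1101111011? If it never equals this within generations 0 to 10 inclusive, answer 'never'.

Gen 0: 1011111110
Gen 1 (rule 105): 0110000010
Gen 2 (rule 26): 1101000101
Gen 3 (rule 105): 1110010010
Gen 4 (rule 26): 1001101101
Gen 5 (rule 105): 0001111110
Gen 6 (rule 26): 0011000001
Gen 7 (rule 105): 1011011100
Gen 8 (rule 26): 0010010010
Gen 9 (rule 105): 1000000000
Gen 10 (rule 26): 0100000000

Answer: never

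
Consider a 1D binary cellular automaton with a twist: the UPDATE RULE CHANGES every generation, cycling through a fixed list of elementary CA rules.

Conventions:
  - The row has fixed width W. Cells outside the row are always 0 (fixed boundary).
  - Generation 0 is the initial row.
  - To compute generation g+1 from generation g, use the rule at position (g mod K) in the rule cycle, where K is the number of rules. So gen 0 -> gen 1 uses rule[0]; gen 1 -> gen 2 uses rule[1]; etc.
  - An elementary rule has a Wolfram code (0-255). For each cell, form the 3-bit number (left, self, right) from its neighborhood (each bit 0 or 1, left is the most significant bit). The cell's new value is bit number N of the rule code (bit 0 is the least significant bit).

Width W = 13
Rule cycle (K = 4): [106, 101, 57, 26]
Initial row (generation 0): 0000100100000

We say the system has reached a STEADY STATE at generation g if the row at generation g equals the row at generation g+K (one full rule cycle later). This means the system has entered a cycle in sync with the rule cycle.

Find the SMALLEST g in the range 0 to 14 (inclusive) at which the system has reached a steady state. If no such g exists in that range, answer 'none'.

Gen 0: 0000100100000
Gen 1 (rule 106): 0001001000000
Gen 2 (rule 101): 1101001011111
Gen 3 (rule 57): 1010100110000
Gen 4 (rule 26): 0000011101000
Gen 5 (rule 106): 0000110110000
Gen 6 (rule 101): 1110011010111
Gen 7 (rule 57): 1001010101100
Gen 8 (rule 26): 0110000001010
Gen 9 (rule 106): 1110000010100
Gen 10 (rule 101): 0010111011101
Gen 11 (rule 57): 1001100110010
Gen 12 (rule 26): 0111011101101
Gen 13 (rule 106): 1101110111110
Gen 14 (rule 101): 0110011000010
Gen 15 (rule 57): 0101010111001
Gen 16 (rule 26): 1000000100110
Gen 17 (rule 106): 0000001001110
Gen 18 (rule 101): 1111101000010

Answer: none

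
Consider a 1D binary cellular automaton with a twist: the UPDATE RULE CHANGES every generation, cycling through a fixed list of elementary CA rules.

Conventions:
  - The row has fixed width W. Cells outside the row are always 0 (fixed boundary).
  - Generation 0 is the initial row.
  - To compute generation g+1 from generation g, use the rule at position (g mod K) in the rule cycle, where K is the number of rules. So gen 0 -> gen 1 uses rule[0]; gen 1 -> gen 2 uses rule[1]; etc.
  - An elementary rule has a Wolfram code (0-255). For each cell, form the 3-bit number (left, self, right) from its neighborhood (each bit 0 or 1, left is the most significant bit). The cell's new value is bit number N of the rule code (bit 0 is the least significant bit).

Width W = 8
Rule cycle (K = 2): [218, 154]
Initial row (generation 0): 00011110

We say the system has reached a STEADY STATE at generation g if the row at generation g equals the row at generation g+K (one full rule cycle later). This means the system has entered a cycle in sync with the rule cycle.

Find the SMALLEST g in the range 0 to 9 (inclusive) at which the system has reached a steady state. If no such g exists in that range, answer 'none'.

Gen 0: 00011110
Gen 1 (rule 218): 00111111
Gen 2 (rule 154): 01111110
Gen 3 (rule 218): 11111111
Gen 4 (rule 154): 11111110
Gen 5 (rule 218): 11111111
Gen 6 (rule 154): 11111110
Gen 7 (rule 218): 11111111
Gen 8 (rule 154): 11111110
Gen 9 (rule 218): 11111111
Gen 10 (rule 154): 11111110
Gen 11 (rule 218): 11111111

Answer: 3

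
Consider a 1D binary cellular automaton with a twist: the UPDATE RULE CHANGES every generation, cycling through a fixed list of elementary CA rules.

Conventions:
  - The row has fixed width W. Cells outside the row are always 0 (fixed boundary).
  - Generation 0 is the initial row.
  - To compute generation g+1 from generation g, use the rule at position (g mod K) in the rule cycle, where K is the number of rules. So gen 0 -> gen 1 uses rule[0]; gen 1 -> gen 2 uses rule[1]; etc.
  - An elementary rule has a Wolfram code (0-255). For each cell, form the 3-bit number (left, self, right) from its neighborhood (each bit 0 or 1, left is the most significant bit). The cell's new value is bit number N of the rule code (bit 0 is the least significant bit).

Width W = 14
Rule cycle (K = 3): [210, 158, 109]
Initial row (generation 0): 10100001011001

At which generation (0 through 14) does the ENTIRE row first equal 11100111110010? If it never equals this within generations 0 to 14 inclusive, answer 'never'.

Gen 0: 10100001011001
Gen 1 (rule 210): 00010010001110
Gen 2 (rule 158): 00111111011101
Gen 3 (rule 109): 10100001110111
Gen 4 (rule 210): 00010010110011
Gen 5 (rule 158): 00111110101110
Gen 6 (rule 109): 10100011111010
Gen 7 (rule 210): 00010101111001
Gen 8 (rule 158): 00110101110111
Gen 9 (rule 109): 10111111011101
Gen 10 (rule 210): 00011111001100
Gen 11 (rule 158): 00111110111010
Gen 12 (rule 109): 10100011101110
Gen 13 (rule 210): 00010101100111
Gen 14 (rule 158): 00110101011110

Answer: never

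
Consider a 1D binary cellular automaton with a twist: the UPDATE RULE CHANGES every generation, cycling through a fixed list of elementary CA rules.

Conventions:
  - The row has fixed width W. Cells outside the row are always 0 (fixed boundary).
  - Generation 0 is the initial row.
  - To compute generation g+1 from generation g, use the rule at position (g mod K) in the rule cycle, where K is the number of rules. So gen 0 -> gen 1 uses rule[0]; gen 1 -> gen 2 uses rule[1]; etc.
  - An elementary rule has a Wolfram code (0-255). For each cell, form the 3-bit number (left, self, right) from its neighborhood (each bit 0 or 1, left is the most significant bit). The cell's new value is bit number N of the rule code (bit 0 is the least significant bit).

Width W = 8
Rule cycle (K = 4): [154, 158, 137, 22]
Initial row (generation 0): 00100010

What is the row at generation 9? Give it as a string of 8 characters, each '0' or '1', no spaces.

Gen 0: 00100010
Gen 1 (rule 154): 01010101
Gen 2 (rule 158): 11010101
Gen 3 (rule 137): 10000000
Gen 4 (rule 22): 11000000
Gen 5 (rule 154): 10100000
Gen 6 (rule 158): 10110000
Gen 7 (rule 137): 00100111
Gen 8 (rule 22): 01111000
Gen 9 (rule 154): 11110100

Answer: 11110100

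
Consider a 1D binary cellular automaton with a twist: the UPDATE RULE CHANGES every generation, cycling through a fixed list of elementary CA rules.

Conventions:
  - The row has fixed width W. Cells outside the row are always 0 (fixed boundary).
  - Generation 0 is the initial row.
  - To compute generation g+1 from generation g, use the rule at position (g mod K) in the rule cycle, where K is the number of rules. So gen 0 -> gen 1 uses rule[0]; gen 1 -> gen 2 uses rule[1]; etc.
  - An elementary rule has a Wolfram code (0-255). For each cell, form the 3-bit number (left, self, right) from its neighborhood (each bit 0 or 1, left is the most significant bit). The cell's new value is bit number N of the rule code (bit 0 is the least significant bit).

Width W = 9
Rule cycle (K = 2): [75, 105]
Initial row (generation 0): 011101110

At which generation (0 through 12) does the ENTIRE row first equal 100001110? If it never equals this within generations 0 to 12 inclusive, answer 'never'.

Gen 0: 011101110
Gen 1 (rule 75): 110101010
Gen 2 (rule 105): 111010100
Gen 3 (rule 75): 101000001
Gen 4 (rule 105): 010011100
Gen 5 (rule 75): 100110101
Gen 6 (rule 105): 000111010
Gen 7 (rule 75): 111101000
Gen 8 (rule 105): 100110011
Gen 9 (rule 75): 001110111
Gen 10 (rule 105): 101011101
Gen 11 (rule 75): 000010100
Gen 12 (rule 105): 111001001

Answer: never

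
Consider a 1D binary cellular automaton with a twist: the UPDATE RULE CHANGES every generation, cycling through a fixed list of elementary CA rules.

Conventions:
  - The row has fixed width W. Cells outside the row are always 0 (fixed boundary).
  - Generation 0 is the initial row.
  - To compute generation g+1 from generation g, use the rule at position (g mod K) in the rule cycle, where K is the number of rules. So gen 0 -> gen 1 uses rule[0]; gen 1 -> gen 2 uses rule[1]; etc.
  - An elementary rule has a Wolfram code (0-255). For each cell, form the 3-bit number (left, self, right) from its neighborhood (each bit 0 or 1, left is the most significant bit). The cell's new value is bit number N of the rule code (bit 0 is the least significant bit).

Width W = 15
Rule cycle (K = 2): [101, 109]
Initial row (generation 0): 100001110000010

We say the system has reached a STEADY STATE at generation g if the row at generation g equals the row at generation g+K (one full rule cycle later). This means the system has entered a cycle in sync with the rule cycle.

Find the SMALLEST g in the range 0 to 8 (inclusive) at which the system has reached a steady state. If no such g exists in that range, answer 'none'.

Gen 0: 100001110000010
Gen 1 (rule 101): 101100010111010
Gen 2 (rule 109): 111101011101110
Gen 3 (rule 101): 000111100110010
Gen 4 (rule 109): 110100100110010
Gen 5 (rule 101): 011100100010010
Gen 6 (rule 109): 010100101010010
Gen 7 (rule 101): 011100111110010
Gen 8 (rule 109): 010100100010010
Gen 9 (rule 101): 011100101010010
Gen 10 (rule 109): 010100111110010

Answer: none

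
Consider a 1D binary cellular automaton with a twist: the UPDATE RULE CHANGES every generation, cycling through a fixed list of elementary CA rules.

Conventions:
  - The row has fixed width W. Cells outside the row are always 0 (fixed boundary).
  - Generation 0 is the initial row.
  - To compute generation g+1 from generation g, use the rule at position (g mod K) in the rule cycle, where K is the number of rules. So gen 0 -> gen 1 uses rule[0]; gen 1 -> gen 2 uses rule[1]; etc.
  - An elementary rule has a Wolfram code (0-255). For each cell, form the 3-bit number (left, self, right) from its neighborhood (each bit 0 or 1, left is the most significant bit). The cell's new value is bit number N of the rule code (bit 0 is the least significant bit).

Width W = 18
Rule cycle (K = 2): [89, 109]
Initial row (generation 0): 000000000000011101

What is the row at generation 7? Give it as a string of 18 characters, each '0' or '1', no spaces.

Gen 0: 000000000000011101
Gen 1 (rule 89): 111111111111010100
Gen 2 (rule 109): 100000000001111101
Gen 3 (rule 89): 011111111101000100
Gen 4 (rule 109): 010000000111010101
Gen 5 (rule 89): 001111110101000000
Gen 6 (rule 109): 101000011111011111
Gen 7 (rule 89): 000111010001010001

Answer: 000111010001010001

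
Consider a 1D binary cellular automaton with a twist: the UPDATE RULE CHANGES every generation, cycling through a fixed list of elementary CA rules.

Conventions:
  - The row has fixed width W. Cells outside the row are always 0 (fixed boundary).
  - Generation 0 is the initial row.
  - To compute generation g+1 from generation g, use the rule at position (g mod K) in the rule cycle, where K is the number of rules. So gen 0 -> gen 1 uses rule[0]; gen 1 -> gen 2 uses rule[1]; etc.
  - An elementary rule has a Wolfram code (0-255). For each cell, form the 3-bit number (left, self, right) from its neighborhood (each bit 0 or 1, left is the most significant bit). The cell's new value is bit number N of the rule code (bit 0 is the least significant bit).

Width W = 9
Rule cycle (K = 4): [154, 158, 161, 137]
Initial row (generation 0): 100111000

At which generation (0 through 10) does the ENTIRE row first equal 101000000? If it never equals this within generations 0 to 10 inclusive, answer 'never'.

Gen 0: 100111000
Gen 1 (rule 154): 011110100
Gen 2 (rule 158): 111100110
Gen 3 (rule 161): 011000000
Gen 4 (rule 137): 010011111
Gen 5 (rule 154): 101111110
Gen 6 (rule 158): 101111101
Gen 7 (rule 161): 010111010
Gen 8 (rule 137): 000110000
Gen 9 (rule 154): 001101000
Gen 10 (rule 158): 011001100

Answer: never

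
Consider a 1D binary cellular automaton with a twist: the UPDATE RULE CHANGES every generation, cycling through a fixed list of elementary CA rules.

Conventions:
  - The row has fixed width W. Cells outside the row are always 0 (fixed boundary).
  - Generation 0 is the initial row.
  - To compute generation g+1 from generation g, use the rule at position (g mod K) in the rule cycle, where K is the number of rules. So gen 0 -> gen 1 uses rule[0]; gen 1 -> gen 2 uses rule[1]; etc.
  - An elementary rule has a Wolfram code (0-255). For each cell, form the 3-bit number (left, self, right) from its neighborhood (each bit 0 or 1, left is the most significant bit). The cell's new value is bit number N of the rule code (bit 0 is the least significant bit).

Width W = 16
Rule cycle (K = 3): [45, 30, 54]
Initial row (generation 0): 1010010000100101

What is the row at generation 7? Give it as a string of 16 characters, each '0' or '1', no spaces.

Answer: 1010010010001001

Derivation:
Gen 0: 1010010000100101
Gen 1 (rule 45): 1110010110100111
Gen 2 (rule 30): 1001110100111100
Gen 3 (rule 54): 1110001111000010
Gen 4 (rule 45): 1000101000011010
Gen 5 (rule 30): 1101101100110011
Gen 6 (rule 54): 0010010011001100
Gen 7 (rule 45): 1010010010001001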